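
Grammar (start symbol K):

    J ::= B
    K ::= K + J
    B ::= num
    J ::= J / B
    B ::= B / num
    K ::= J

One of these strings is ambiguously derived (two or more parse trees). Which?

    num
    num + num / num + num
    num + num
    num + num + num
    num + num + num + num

num: 1 tree
num + num / num + num: 2 trees
num + num: 1 tree
num + num + num: 1 tree
num + num + num + num: 1 tree

num + num / num + num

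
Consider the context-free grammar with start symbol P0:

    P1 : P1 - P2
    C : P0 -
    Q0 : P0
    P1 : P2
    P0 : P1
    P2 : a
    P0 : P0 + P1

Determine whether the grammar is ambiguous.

(Q0, C are unreachable from P0, so their rules don't affect L(P0).) P0 → P0 + P1 | P1  ;  P1 → P1 - P2 | P2  — a left-associative chain with P2 at the bottom. Each string factors uniquely by precedence.

Unambiguous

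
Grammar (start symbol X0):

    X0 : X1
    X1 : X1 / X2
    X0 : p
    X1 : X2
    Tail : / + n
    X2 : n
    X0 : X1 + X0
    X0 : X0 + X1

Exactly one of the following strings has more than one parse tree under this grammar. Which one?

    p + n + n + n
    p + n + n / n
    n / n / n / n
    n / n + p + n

n / n + p + n

p + n + n + n: 1 tree
p + n + n / n: 1 tree
n / n / n / n: 1 tree
n / n + p + n: 2 trees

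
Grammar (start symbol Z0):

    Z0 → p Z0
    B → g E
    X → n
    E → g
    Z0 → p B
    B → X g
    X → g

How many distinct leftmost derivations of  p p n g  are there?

Parse trees for p p n g:
  [Z0 p [Z0 p [B [X n] g]]]

1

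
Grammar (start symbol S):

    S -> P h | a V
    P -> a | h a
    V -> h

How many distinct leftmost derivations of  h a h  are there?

1

Parse trees for h a h:
  [S [P h a] h]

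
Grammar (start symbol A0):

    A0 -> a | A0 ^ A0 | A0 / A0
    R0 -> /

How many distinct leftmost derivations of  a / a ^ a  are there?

2

Parse trees for a / a ^ a:
  [A0 [A0 [A0 a] / [A0 a]] ^ [A0 a]]
  [A0 [A0 a] / [A0 [A0 a] ^ [A0 a]]]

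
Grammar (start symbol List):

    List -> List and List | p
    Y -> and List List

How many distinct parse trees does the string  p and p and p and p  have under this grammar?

5

Parse trees for p and p and p and p:
  [List [List p] and [List [List p] and [List [List p] and [List p]]]]
  [List [List p] and [List [List [List p] and [List p]] and [List p]]]
  [List [List [List p] and [List p]] and [List [List p] and [List p]]]
  [List [List [List p] and [List [List p] and [List p]]] and [List p]]
  [List [List [List [List p] and [List p]] and [List p]] and [List p]]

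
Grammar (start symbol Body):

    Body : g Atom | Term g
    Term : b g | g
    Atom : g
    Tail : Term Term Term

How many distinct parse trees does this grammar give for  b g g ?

1

Parse trees for b g g:
  [Body [Term b g] g]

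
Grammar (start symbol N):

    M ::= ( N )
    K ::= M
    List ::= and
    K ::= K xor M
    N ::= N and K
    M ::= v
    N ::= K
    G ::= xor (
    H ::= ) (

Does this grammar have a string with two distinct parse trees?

Only N, K, M are reachable from N; ignoring the rest: The grammar is stratified — N handles 'and' (left-recursive), K handles 'xor', M atoms. Each operator has a fixed associativity and precedence level, so every string has one parse.

Unambiguous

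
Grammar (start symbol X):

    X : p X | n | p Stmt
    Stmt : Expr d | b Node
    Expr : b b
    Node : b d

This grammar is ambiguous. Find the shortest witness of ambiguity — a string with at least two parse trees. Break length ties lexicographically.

p b b d

length 1: no string has ≥2 trees
length 2: no string has ≥2 trees
length 3: no string has ≥2 trees
length 4: p b b d has 2 parse trees

Two derivations of p b b d:
  X ⇒ p Stmt ⇒ p Expr d ⇒ p b b d
  X ⇒ p Stmt ⇒ p b Node ⇒ p b b d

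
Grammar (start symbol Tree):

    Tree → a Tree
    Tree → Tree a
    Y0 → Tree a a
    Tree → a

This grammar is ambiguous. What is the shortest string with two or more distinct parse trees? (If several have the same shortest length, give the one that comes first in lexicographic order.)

a a

length 1: no string has ≥2 trees
length 2: a a has 2 parse trees

Two derivations of a a:
  Tree ⇒ a Tree ⇒ a a
  Tree ⇒ Tree a ⇒ a a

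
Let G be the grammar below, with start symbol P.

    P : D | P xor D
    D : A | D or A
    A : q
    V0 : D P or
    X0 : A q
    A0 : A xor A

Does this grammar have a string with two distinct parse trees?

Unambiguous

Only P, D, A are reachable from P; ignoring the rest: The grammar is stratified — P handles 'xor' (left-recursive), D handles 'or', A atoms. Each operator has a fixed associativity and precedence level, so every string has one parse.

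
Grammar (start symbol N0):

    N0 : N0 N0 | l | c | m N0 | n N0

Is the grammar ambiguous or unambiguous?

Ambiguous

Witness: c c c

Derivation 1: N0 ⇒ N0 N0 ⇒ N0 N0 N0 ⇒ c N0 N0 ⇒ c c N0 ⇒ c c c
Derivation 2: N0 ⇒ N0 N0 ⇒ c N0 ⇒ c N0 N0 ⇒ c c N0 ⇒ c c c

Two distinct leftmost derivations for the same string.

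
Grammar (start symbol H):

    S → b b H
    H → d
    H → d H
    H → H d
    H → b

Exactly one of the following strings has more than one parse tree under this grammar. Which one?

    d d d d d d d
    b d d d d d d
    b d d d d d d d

d d d d d d d

d d d d d d d: 64 trees
b d d d d d d: 1 tree
b d d d d d d d: 1 tree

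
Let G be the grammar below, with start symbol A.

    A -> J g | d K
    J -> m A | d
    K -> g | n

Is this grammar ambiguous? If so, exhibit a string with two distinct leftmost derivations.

Witness: d g

Derivation 1: A ⇒ J g ⇒ d g
Derivation 2: A ⇒ d K ⇒ d g

Two distinct leftmost derivations for the same string.

Ambiguous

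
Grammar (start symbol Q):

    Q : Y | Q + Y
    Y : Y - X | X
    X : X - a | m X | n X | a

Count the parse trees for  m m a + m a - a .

3

Parse trees for m m a + m a - a:
  [Q [Q [Y [X m [X m [X a]]]]] + [Y [Y [X m [X a]]] - [X a]]]
  [Q [Q [Y [X m [X m [X a]]]]] + [Y [X [X m [X a]] - a]]]
  [Q [Q [Y [X m [X m [X a]]]]] + [Y [X m [X [X a] - a]]]]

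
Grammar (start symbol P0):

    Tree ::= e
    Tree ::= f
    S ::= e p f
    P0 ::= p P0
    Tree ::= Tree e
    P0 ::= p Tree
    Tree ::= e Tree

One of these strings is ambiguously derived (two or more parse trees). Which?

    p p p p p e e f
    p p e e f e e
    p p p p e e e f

p p p p p e e f: 1 tree
p p e e f e e: 6 trees
p p p p e e e f: 1 tree

p p e e f e e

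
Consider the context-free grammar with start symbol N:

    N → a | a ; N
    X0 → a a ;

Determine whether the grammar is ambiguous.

Unambiguous

Only N is reachable from N; ignoring the rest: Right-recursive list with a separator: after each atom, whether the separator follows determines the rule. One parse per string.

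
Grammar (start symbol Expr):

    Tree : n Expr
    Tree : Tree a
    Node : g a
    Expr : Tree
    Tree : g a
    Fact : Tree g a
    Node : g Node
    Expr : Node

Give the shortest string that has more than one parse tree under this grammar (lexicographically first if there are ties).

g a

length 2: g a has 2 parse trees

Two derivations of g a:
  Expr ⇒ Tree ⇒ g a
  Expr ⇒ Node ⇒ g a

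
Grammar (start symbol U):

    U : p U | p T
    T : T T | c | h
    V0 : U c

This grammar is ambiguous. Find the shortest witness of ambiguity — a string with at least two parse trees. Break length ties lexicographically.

p c c c

length 2: no string has ≥2 trees
length 3: no string has ≥2 trees
length 4: p c c c has 2 parse trees

Two derivations of p c c c:
  U ⇒ p T ⇒ p T T ⇒ p T T T ⇒ p c T T ⇒ p c c T ⇒ p c c c
  U ⇒ p T ⇒ p T T ⇒ p c T ⇒ p c T T ⇒ p c c T ⇒ p c c c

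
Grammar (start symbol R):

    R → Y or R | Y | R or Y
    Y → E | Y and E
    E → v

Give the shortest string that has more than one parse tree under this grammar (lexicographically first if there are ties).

length 1: no string has ≥2 trees
length 3: v or v has 2 parse trees

Two derivations of v or v:
  R ⇒ Y or R ⇒ E or R ⇒ v or R ⇒ v or Y ⇒ v or E ⇒ v or v
  R ⇒ R or Y ⇒ Y or Y ⇒ E or Y ⇒ v or Y ⇒ v or E ⇒ v or v

v or v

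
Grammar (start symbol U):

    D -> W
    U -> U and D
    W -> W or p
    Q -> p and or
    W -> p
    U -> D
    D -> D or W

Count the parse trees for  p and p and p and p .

Parse trees for p and p and p and p:
  [U [U [U [U [D [W p]]] and [D [W p]]] and [D [W p]]] and [D [W p]]]

1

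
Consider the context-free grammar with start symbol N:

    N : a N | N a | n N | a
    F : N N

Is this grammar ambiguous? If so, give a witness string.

Witness: a a

Derivation 1: N ⇒ a N ⇒ a a
Derivation 2: N ⇒ N a ⇒ a a

Two distinct leftmost derivations for the same string.

Ambiguous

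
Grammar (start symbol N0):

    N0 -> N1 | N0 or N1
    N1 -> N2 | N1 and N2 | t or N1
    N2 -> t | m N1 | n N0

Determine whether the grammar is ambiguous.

Witness: t or t

Derivation 1: N0 ⇒ N1 ⇒ t or N1 ⇒ t or N2 ⇒ t or t
Derivation 2: N0 ⇒ N0 or N1 ⇒ N1 or N1 ⇒ N2 or N1 ⇒ t or N1 ⇒ t or N2 ⇒ t or t

Two distinct leftmost derivations for the same string.

Ambiguous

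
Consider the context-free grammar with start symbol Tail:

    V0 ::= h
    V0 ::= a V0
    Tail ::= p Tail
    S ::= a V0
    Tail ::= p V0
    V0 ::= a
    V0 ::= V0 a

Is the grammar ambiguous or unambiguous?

Ambiguous

Witness: p a a

Derivation 1: Tail ⇒ p V0 ⇒ p a V0 ⇒ p a a
Derivation 2: Tail ⇒ p V0 ⇒ p V0 a ⇒ p a a

Two distinct leftmost derivations for the same string.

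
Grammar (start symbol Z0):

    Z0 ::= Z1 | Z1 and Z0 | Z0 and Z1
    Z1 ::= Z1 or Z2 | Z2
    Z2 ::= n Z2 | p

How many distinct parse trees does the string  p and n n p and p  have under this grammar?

Parse trees for p and n n p and p:
  [Z0 [Z1 [Z2 p]] and [Z0 [Z1 [Z2 n [Z2 n [Z2 p]]]] and [Z0 [Z1 [Z2 p]]]]]
  [Z0 [Z1 [Z2 p]] and [Z0 [Z0 [Z1 [Z2 n [Z2 n [Z2 p]]]]] and [Z1 [Z2 p]]]]
  [Z0 [Z0 [Z1 [Z2 p]] and [Z0 [Z1 [Z2 n [Z2 n [Z2 p]]]]]] and [Z1 [Z2 p]]]
  [Z0 [Z0 [Z0 [Z1 [Z2 p]]] and [Z1 [Z2 n [Z2 n [Z2 p]]]]] and [Z1 [Z2 p]]]

4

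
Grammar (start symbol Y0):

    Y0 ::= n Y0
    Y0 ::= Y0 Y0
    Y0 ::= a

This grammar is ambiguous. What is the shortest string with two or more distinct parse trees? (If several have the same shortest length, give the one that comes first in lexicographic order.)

a a a

length 1: no string has ≥2 trees
length 2: no string has ≥2 trees
length 3: a a a has 2 parse trees

Two derivations of a a a:
  Y0 ⇒ Y0 Y0 ⇒ Y0 Y0 Y0 ⇒ a Y0 Y0 ⇒ a a Y0 ⇒ a a a
  Y0 ⇒ Y0 Y0 ⇒ a Y0 ⇒ a Y0 Y0 ⇒ a a Y0 ⇒ a a a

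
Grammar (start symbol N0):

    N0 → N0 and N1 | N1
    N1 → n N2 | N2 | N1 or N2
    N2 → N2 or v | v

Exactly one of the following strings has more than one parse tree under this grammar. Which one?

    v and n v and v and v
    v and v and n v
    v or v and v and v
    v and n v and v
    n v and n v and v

v or v and v and v

v and n v and v and v: 1 tree
v and v and n v: 1 tree
v or v and v and v: 2 trees
v and n v and v: 1 tree
n v and n v and v: 1 tree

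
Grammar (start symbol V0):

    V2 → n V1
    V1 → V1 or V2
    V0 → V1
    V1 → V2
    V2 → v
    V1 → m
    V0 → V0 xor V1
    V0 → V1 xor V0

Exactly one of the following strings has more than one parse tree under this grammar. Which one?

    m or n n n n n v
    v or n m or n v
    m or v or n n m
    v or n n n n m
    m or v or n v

m or n n n n n v: 1 tree
v or n m or n v: 2 trees
m or v or n n m: 1 tree
v or n n n n m: 1 tree
m or v or n v: 1 tree

v or n m or n v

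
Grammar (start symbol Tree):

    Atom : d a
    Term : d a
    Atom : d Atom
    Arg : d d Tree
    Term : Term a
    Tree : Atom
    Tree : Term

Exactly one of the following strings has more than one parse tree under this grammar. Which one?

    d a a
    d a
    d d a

d a a: 1 tree
d a: 2 trees
d d a: 1 tree

d a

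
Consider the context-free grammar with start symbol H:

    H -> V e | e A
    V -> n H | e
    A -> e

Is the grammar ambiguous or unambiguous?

Ambiguous

Witness: e e

Derivation 1: H ⇒ V e ⇒ e e
Derivation 2: H ⇒ e A ⇒ e e

Two distinct leftmost derivations for the same string.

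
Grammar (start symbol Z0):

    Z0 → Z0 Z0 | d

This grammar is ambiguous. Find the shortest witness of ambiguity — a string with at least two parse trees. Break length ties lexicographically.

d d d

length 1: no string has ≥2 trees
length 2: no string has ≥2 trees
length 3: d d d has 2 parse trees

Two derivations of d d d:
  Z0 ⇒ Z0 Z0 ⇒ Z0 Z0 Z0 ⇒ d Z0 Z0 ⇒ d d Z0 ⇒ d d d
  Z0 ⇒ Z0 Z0 ⇒ d Z0 ⇒ d Z0 Z0 ⇒ d d Z0 ⇒ d d d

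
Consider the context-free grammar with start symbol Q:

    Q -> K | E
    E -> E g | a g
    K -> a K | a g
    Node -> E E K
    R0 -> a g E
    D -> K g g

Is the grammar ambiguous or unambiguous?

Witness: a g

Derivation 1: Q ⇒ K ⇒ a g
Derivation 2: Q ⇒ E ⇒ a g

Two distinct leftmost derivations for the same string.

Ambiguous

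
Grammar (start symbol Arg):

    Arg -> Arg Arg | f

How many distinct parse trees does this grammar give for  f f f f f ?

Parse trees for f f f f f (showing first 6 of 14):
  [Arg [Arg f] [Arg [Arg f] [Arg [Arg f] [Arg [Arg f] [Arg f]]]]]
  [Arg [Arg f] [Arg [Arg f] [Arg [Arg [Arg f] [Arg f]] [Arg f]]]]
  [Arg [Arg f] [Arg [Arg [Arg f] [Arg f]] [Arg [Arg f] [Arg f]]]]
  [Arg [Arg f] [Arg [Arg [Arg f] [Arg [Arg f] [Arg f]]] [Arg f]]]
  [Arg [Arg f] [Arg [Arg [Arg [Arg f] [Arg f]] [Arg f]] [Arg f]]]
  [Arg [Arg [Arg f] [Arg f]] [Arg [Arg f] [Arg [Arg f] [Arg f]]]]

14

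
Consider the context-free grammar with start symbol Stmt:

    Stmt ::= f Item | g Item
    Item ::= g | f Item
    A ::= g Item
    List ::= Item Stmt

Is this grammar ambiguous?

Unambiguous

Only Stmt, Item are reachable from Stmt; ignoring the rest: Each reachable nonterminal has at most one production per leading terminal, and all productions are right-linear; the derivation is determined token-by-token.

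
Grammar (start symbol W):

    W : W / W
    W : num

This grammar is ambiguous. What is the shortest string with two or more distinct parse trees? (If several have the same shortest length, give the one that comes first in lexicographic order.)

num / num / num

length 1: no string has ≥2 trees
length 3: no string has ≥2 trees
length 5: num / num / num has 2 parse trees

Two derivations of num / num / num:
  W ⇒ W / W ⇒ W / W / W ⇒ num / W / W ⇒ num / num / W ⇒ num / num / num
  W ⇒ W / W ⇒ num / W ⇒ num / W / W ⇒ num / num / W ⇒ num / num / num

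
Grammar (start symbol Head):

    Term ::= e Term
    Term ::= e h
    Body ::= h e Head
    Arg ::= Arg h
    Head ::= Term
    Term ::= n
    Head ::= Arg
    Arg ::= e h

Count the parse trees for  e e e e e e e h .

1

Parse trees for e e e e e e e h:
  [Head [Term e [Term e [Term e [Term e [Term e [Term e [Term e h]]]]]]]]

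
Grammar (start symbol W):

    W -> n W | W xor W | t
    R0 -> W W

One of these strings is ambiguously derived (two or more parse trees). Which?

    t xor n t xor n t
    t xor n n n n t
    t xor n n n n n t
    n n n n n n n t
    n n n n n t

t xor n t xor n t

t xor n t xor n t: 3 trees
t xor n n n n t: 1 tree
t xor n n n n n t: 1 tree
n n n n n n n t: 1 tree
n n n n n t: 1 tree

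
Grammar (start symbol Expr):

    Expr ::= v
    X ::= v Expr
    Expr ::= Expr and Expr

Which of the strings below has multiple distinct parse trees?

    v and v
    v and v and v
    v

v and v: 1 tree
v and v and v: 2 trees
v: 1 tree

v and v and v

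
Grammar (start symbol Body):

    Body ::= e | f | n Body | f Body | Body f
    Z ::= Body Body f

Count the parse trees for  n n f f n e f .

Parse trees for n n f f n e f:
  [Body n [Body n [Body f [Body f [Body n [Body [Body e] f]]]]]]
  [Body n [Body n [Body f [Body f [Body [Body n [Body e]] f]]]]]
  [Body n [Body n [Body f [Body [Body f [Body n [Body e]]] f]]]]
  [Body n [Body n [Body [Body f [Body f [Body n [Body e]]]] f]]]
  [Body n [Body [Body n [Body f [Body f [Body n [Body e]]]]] f]]
  [Body [Body n [Body n [Body f [Body f [Body n [Body e]]]]]] f]

6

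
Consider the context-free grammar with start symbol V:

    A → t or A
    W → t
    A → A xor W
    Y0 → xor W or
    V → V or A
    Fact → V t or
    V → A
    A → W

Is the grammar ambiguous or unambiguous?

Ambiguous

Witness: t or t

Derivation 1: V ⇒ V or A ⇒ A or A ⇒ W or A ⇒ t or A ⇒ t or W ⇒ t or t
Derivation 2: V ⇒ A ⇒ t or A ⇒ t or W ⇒ t or t

Two distinct leftmost derivations for the same string.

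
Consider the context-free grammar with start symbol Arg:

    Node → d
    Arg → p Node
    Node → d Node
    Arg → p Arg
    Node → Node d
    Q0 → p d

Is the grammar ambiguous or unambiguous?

Witness: p d d

Derivation 1: Arg ⇒ p Node ⇒ p d Node ⇒ p d d
Derivation 2: Arg ⇒ p Node ⇒ p Node d ⇒ p d d

Two distinct leftmost derivations for the same string.

Ambiguous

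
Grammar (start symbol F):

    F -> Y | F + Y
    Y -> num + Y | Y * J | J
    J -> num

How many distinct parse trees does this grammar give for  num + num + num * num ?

7

Parse trees for num + num + num * num:
  [F [Y num + [Y num + [Y [Y [J num]] * [J num]]]]]
  [F [Y num + [Y [Y num + [Y [J num]]] * [J num]]]]
  [F [Y [Y num + [Y num + [Y [J num]]]] * [J num]]]
  [F [F [Y [J num]]] + [Y num + [Y [Y [J num]] * [J num]]]]
  [F [F [Y [J num]]] + [Y [Y num + [Y [J num]]] * [J num]]]
  [F [F [Y num + [Y [J num]]]] + [Y [Y [J num]] * [J num]]]
  [F [F [F [Y [J num]]] + [Y [J num]]] + [Y [Y [J num]] * [J num]]]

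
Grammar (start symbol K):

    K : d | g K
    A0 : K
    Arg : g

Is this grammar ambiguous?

(A0, Arg are unreachable from K, so their rules don't affect L(K).) The reachable rules are right-linear with at most one rule per (nonterminal, next-terminal) pair. Each input token forces the next rule, so parsing is deterministic.

Unambiguous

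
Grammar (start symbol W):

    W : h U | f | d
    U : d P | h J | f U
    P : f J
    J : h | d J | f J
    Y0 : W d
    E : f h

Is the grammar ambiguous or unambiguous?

Unambiguous

Only W, U, P, J are reachable from W; ignoring the rest: Each reachable nonterminal has at most one production per leading terminal, and all productions are right-linear; the derivation is determined token-by-token.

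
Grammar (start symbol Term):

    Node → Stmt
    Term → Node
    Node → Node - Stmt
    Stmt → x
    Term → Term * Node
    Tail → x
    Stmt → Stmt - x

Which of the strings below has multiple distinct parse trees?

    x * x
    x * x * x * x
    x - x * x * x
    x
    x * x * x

x * x: 1 tree
x * x * x * x: 1 tree
x - x * x * x: 2 trees
x: 1 tree
x * x * x: 1 tree

x - x * x * x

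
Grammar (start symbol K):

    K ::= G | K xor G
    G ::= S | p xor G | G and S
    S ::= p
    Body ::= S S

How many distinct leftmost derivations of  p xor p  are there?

2

Parse trees for p xor p:
  [K [G p xor [G [S p]]]]
  [K [K [G [S p]]] xor [G [S p]]]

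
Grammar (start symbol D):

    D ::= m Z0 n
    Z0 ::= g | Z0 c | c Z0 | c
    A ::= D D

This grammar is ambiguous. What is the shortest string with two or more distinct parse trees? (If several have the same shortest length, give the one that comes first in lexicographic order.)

m c c n

length 3: no string has ≥2 trees
length 4: m c c n has 2 parse trees

Two derivations of m c c n:
  D ⇒ m Z0 n ⇒ m Z0 c n ⇒ m c c n
  D ⇒ m Z0 n ⇒ m c Z0 n ⇒ m c c n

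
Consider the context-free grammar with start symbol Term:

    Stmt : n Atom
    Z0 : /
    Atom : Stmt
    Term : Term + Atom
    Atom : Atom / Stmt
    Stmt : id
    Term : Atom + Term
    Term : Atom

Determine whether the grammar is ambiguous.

Ambiguous

Witness: id + id

Derivation 1: Term ⇒ Term + Atom ⇒ Atom + Atom ⇒ Stmt + Atom ⇒ id + Atom ⇒ id + Stmt ⇒ id + id
Derivation 2: Term ⇒ Atom + Term ⇒ Stmt + Term ⇒ id + Term ⇒ id + Atom ⇒ id + Stmt ⇒ id + id

Two distinct leftmost derivations for the same string.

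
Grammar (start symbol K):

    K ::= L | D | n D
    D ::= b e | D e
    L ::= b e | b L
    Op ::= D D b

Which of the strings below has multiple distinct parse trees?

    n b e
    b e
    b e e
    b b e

b e

n b e: 1 tree
b e: 2 trees
b e e: 1 tree
b b e: 1 tree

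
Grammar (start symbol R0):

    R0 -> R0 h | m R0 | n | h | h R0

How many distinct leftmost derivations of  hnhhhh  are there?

Parse trees for hnhhhh:
  [R0 [R0 [R0 [R0 [R0 h [R0 n]] h] h] h] h]
  [R0 [R0 [R0 [R0 h [R0 [R0 n] h]] h] h] h]
  [R0 [R0 [R0 h [R0 [R0 [R0 n] h] h]] h] h]
  [R0 [R0 h [R0 [R0 [R0 [R0 n] h] h] h]] h]
  [R0 h [R0 [R0 [R0 [R0 [R0 n] h] h] h] h]]

5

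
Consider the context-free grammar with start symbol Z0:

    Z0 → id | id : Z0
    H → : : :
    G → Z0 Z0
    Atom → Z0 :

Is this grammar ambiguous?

Unambiguous

(H, G, Atom are unreachable from Z0, so their rules don't affect L(Z0).) Right-recursive list with a separator: after each atom, whether the separator follows determines the rule. One parse per string.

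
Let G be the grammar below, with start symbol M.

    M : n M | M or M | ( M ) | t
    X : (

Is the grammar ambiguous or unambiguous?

Witness: n t or t

Derivation 1: M ⇒ n M ⇒ n M or M ⇒ n t or M ⇒ n t or t
Derivation 2: M ⇒ M or M ⇒ n M or M ⇒ n t or M ⇒ n t or t

Two distinct leftmost derivations for the same string.

Ambiguous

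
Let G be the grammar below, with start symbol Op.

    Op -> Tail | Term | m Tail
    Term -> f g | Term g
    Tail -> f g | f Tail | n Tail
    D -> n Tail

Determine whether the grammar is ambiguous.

Witness: f g

Derivation 1: Op ⇒ Tail ⇒ f g
Derivation 2: Op ⇒ Term ⇒ f g

Two distinct leftmost derivations for the same string.

Ambiguous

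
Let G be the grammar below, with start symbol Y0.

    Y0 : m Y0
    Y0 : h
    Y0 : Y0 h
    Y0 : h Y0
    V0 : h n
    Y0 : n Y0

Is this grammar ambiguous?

Ambiguous

Witness: h h

Derivation 1: Y0 ⇒ Y0 h ⇒ h h
Derivation 2: Y0 ⇒ h Y0 ⇒ h h

Two distinct leftmost derivations for the same string.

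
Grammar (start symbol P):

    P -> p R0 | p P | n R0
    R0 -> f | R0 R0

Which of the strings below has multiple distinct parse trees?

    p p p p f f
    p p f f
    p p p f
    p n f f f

p p p p f f: 1 tree
p p f f: 1 tree
p p p f: 1 tree
p n f f f: 2 trees

p n f f f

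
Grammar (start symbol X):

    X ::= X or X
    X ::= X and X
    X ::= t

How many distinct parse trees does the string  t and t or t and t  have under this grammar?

Parse trees for t and t or t and t:
  [X [X [X t] and [X t]] or [X [X t] and [X t]]]
  [X [X t] and [X [X t] or [X [X t] and [X t]]]]
  [X [X t] and [X [X [X t] or [X t]] and [X t]]]
  [X [X [X [X t] and [X t]] or [X t]] and [X t]]
  [X [X [X t] and [X [X t] or [X t]]] and [X t]]

5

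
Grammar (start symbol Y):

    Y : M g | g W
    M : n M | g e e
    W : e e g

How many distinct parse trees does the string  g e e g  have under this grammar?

2

Parse trees for g e e g:
  [Y [M g e e] g]
  [Y g [W e e g]]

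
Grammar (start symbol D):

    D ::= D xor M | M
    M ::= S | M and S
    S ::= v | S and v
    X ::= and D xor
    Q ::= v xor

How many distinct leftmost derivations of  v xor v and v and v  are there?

4

Parse trees for v xor v and v and v:
  [D [D [M [S v]]] xor [M [S [S [S v] and v] and v]]]
  [D [D [M [S v]]] xor [M [M [S v]] and [S [S v] and v]]]
  [D [D [M [S v]]] xor [M [M [S [S v] and v]] and [S v]]]
  [D [D [M [S v]]] xor [M [M [M [S v]] and [S v]] and [S v]]]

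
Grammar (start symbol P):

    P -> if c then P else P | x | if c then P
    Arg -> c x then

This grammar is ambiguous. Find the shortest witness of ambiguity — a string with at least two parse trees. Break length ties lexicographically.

if c then if c then x else x

length 1: no string has ≥2 trees
length 4: no string has ≥2 trees
length 6: no string has ≥2 trees
length 7: no string has ≥2 trees
length 9: if c then if c then x else x has 2 parse trees

Two derivations of if c then if c then x else x:
  P ⇒ if c then P else P ⇒ if c then if c then P else P ⇒ if c then if c then x else P ⇒ if c then if c then x else x
  P ⇒ if c then P ⇒ if c then if c then P else P ⇒ if c then if c then x else P ⇒ if c then if c then x else x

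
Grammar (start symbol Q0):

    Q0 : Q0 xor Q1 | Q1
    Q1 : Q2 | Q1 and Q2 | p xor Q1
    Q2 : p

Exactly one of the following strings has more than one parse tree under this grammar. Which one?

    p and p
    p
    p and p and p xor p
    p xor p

p xor p

p and p: 1 tree
p: 1 tree
p and p and p xor p: 1 tree
p xor p: 2 trees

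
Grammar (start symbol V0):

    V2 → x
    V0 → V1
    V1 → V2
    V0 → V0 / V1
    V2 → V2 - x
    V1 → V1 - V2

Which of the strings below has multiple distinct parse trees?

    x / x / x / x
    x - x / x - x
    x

x / x / x / x: 1 tree
x - x / x - x: 4 trees
x: 1 tree

x - x / x - x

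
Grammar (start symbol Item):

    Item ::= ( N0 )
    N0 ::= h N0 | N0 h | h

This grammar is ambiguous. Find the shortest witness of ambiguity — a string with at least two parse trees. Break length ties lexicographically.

( h h )

length 3: no string has ≥2 trees
length 4: ( h h ) has 2 parse trees

Two derivations of ( h h ):
  Item ⇒ ( N0 ) ⇒ ( h N0 ) ⇒ ( h h )
  Item ⇒ ( N0 ) ⇒ ( N0 h ) ⇒ ( h h )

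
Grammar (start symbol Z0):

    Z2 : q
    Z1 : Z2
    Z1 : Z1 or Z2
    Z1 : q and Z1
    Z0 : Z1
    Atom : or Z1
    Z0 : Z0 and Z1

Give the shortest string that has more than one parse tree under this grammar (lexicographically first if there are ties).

q and q

length 1: no string has ≥2 trees
length 3: q and q has 2 parse trees

Two derivations of q and q:
  Z0 ⇒ Z1 ⇒ q and Z1 ⇒ q and Z2 ⇒ q and q
  Z0 ⇒ Z0 and Z1 ⇒ Z1 and Z1 ⇒ Z2 and Z1 ⇒ q and Z1 ⇒ q and Z2 ⇒ q and q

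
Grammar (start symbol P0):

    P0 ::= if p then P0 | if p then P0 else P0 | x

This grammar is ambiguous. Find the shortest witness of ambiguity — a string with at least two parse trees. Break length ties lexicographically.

if p then if p then x else x

length 1: no string has ≥2 trees
length 4: no string has ≥2 trees
length 6: no string has ≥2 trees
length 7: no string has ≥2 trees
length 9: if p then if p then x else x has 2 parse trees

Two derivations of if p then if p then x else x:
  P0 ⇒ if p then P0 ⇒ if p then if p then P0 else P0 ⇒ if p then if p then x else P0 ⇒ if p then if p then x else x
  P0 ⇒ if p then P0 else P0 ⇒ if p then if p then P0 else P0 ⇒ if p then if p then x else P0 ⇒ if p then if p then x else x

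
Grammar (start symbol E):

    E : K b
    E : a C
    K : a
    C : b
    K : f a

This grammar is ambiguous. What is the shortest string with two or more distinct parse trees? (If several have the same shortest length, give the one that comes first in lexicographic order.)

length 2: a b has 2 parse trees

Two derivations of a b:
  E ⇒ K b ⇒ a b
  E ⇒ a C ⇒ a b

a b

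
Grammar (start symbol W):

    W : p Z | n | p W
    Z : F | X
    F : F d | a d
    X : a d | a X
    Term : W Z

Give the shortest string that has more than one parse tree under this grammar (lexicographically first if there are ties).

p a d

length 1: no string has ≥2 trees
length 2: no string has ≥2 trees
length 3: p a d has 2 parse trees

Two derivations of p a d:
  W ⇒ p Z ⇒ p F ⇒ p a d
  W ⇒ p Z ⇒ p X ⇒ p a d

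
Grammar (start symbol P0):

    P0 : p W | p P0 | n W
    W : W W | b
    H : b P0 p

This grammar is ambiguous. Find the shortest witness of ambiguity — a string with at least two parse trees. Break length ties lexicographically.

n b b b

length 2: no string has ≥2 trees
length 3: no string has ≥2 trees
length 4: n b b b has 2 parse trees

Two derivations of n b b b:
  P0 ⇒ n W ⇒ n W W ⇒ n W W W ⇒ n b W W ⇒ n b b W ⇒ n b b b
  P0 ⇒ n W ⇒ n W W ⇒ n b W ⇒ n b W W ⇒ n b b W ⇒ n b b b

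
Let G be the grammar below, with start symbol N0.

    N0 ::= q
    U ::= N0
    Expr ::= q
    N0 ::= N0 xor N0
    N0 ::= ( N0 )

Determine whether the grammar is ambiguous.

Witness: q xor q xor q

Derivation 1: N0 ⇒ N0 xor N0 ⇒ q xor N0 ⇒ q xor N0 xor N0 ⇒ q xor q xor N0 ⇒ q xor q xor q
Derivation 2: N0 ⇒ N0 xor N0 ⇒ N0 xor N0 xor N0 ⇒ q xor N0 xor N0 ⇒ q xor q xor N0 ⇒ q xor q xor q

Two distinct leftmost derivations for the same string.

Ambiguous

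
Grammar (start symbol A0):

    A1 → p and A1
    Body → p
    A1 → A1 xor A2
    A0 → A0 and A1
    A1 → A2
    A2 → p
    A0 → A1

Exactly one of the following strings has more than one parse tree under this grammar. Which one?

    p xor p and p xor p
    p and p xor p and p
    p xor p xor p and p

p and p xor p and p

p xor p and p xor p: 1 tree
p and p xor p and p: 3 trees
p xor p xor p and p: 1 tree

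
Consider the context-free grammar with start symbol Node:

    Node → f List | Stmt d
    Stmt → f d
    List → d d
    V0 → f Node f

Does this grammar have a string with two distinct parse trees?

Witness: f d d

Derivation 1: Node ⇒ f List ⇒ f d d
Derivation 2: Node ⇒ Stmt d ⇒ f d d

Two distinct leftmost derivations for the same string.

Ambiguous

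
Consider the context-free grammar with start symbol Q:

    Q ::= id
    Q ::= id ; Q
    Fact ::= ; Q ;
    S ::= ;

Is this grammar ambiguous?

Unambiguous

Only Q is reachable from Q; ignoring the rest: Right-recursive list with a separator: after each atom, whether the separator follows determines the rule. One parse per string.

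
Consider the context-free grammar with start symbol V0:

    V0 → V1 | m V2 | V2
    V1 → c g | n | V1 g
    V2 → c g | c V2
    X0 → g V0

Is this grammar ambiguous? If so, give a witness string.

Ambiguous

Witness: c g

Derivation 1: V0 ⇒ V1 ⇒ c g
Derivation 2: V0 ⇒ V2 ⇒ c g

Two distinct leftmost derivations for the same string.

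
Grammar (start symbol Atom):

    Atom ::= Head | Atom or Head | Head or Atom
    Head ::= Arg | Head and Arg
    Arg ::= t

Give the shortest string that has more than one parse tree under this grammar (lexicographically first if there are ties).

t or t

length 1: no string has ≥2 trees
length 3: t or t has 2 parse trees

Two derivations of t or t:
  Atom ⇒ Atom or Head ⇒ Head or Head ⇒ Arg or Head ⇒ t or Head ⇒ t or Arg ⇒ t or t
  Atom ⇒ Head or Atom ⇒ Arg or Atom ⇒ t or Atom ⇒ t or Head ⇒ t or Arg ⇒ t or t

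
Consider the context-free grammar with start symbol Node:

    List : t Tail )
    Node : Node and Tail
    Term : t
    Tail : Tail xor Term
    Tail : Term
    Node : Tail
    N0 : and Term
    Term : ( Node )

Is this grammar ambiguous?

(N0, List are unreachable from Node, so their rules don't affect L(Node).) The grammar is stratified — Node handles 'and' (left-recursive), Tail handles 'xor', Term atoms. Each operator has a fixed associativity and precedence level, so every string has one parse.

Unambiguous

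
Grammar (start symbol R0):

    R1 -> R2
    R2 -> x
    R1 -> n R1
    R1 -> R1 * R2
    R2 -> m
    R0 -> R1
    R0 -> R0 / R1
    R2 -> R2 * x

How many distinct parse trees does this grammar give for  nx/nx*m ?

Parse trees for nx/nx*m:
  [R0 [R0 [R1 n [R1 [R2 x]]]] / [R1 n [R1 [R1 [R2 x]] * [R2 m]]]]
  [R0 [R0 [R1 n [R1 [R2 x]]]] / [R1 [R1 n [R1 [R2 x]]] * [R2 m]]]

2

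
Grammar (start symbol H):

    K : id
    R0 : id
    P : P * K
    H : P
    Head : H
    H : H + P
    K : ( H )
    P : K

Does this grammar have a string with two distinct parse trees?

Unambiguous

Only H, P, K are reachable from H; ignoring the rest: The grammar is stratified — H handles '+' (left-recursive), P handles '*', K atoms. Each operator has a fixed associativity and precedence level, so every string has one parse.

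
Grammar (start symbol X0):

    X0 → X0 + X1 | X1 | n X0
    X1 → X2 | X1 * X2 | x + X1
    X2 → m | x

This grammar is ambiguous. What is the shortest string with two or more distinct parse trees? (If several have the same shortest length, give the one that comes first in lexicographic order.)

x + m

length 1: no string has ≥2 trees
length 2: no string has ≥2 trees
length 3: x + m has 2 parse trees

Two derivations of x + m:
  X0 ⇒ X0 + X1 ⇒ X1 + X1 ⇒ X2 + X1 ⇒ x + X1 ⇒ x + X2 ⇒ x + m
  X0 ⇒ X1 ⇒ x + X1 ⇒ x + X2 ⇒ x + m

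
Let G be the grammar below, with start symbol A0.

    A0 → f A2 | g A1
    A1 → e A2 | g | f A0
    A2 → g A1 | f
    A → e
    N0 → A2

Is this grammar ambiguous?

Unambiguous

(A, N0 are unreachable from A0, so their rules don't affect L(A0).) Each reachable nonterminal has at most one production per leading terminal, and all productions are right-linear; the derivation is determined token-by-token.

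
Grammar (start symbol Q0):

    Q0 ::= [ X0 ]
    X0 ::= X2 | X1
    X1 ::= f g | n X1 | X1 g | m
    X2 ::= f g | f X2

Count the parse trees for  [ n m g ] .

Parse trees for [ n m g ]:
  [Q0 [ [X0 [X1 n [X1 [X1 m] g]]] ]]
  [Q0 [ [X0 [X1 [X1 n [X1 m]] g]] ]]

2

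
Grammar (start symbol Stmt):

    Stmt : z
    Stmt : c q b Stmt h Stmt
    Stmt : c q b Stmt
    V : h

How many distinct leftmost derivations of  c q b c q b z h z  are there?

2

Parse trees for c q b c q b z h z:
  [Stmt c q b [Stmt c q b [Stmt z]] h [Stmt z]]
  [Stmt c q b [Stmt c q b [Stmt z] h [Stmt z]]]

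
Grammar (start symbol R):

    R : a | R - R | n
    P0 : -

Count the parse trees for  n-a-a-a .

5

Parse trees for n-a-a-a:
  [R [R n] - [R [R a] - [R [R a] - [R a]]]]
  [R [R n] - [R [R [R a] - [R a]] - [R a]]]
  [R [R [R n] - [R a]] - [R [R a] - [R a]]]
  [R [R [R n] - [R [R a] - [R a]]] - [R a]]
  [R [R [R [R n] - [R a]] - [R a]] - [R a]]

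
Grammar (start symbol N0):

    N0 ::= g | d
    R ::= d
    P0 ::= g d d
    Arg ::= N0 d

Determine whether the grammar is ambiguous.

Unambiguous

Only N0 is reachable from N0; ignoring the rest: The reachable rules are right-linear with at most one rule per (nonterminal, next-terminal) pair. Each input token forces the next rule, so parsing is deterministic.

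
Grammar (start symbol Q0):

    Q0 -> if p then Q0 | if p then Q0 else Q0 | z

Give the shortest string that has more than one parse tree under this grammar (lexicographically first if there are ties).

if p then if p then z else z

length 1: no string has ≥2 trees
length 4: no string has ≥2 trees
length 6: no string has ≥2 trees
length 7: no string has ≥2 trees
length 9: if p then if p then z else z has 2 parse trees

Two derivations of if p then if p then z else z:
  Q0 ⇒ if p then Q0 ⇒ if p then if p then Q0 else Q0 ⇒ if p then if p then z else Q0 ⇒ if p then if p then z else z
  Q0 ⇒ if p then Q0 else Q0 ⇒ if p then if p then Q0 else Q0 ⇒ if p then if p then z else Q0 ⇒ if p then if p then z else z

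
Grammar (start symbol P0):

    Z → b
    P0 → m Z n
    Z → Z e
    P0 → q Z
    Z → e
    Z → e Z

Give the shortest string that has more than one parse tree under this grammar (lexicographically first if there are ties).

length 2: no string has ≥2 trees
length 3: q e e has 2 parse trees

Two derivations of q e e:
  P0 ⇒ q Z ⇒ q Z e ⇒ q e e
  P0 ⇒ q Z ⇒ q e Z ⇒ q e e

q e e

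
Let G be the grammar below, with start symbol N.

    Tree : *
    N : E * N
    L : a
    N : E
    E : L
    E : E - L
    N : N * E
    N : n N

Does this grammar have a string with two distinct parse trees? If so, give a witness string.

Witness: a * a

Derivation 1: N ⇒ E * N ⇒ L * N ⇒ a * N ⇒ a * E ⇒ a * L ⇒ a * a
Derivation 2: N ⇒ N * E ⇒ E * E ⇒ L * E ⇒ a * E ⇒ a * L ⇒ a * a

Two distinct leftmost derivations for the same string.

Ambiguous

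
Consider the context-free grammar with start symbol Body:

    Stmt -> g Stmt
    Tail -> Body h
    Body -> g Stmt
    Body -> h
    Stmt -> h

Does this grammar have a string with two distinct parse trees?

Unambiguous

(Tail is unreachable from Body, so its rules don't affect L(Body).) The reachable rules are right-linear with at most one rule per (nonterminal, next-terminal) pair. Each input token forces the next rule, so parsing is deterministic.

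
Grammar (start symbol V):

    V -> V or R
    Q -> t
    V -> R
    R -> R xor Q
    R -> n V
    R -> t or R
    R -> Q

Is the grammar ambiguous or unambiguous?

Ambiguous

Witness: t or t

Derivation 1: V ⇒ V or R ⇒ R or R ⇒ Q or R ⇒ t or R ⇒ t or Q ⇒ t or t
Derivation 2: V ⇒ R ⇒ t or R ⇒ t or Q ⇒ t or t

Two distinct leftmost derivations for the same string.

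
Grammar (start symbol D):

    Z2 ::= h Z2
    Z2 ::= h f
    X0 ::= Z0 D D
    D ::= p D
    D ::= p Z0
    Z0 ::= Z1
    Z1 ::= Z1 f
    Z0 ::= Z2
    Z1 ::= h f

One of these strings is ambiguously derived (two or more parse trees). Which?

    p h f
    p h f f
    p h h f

p h f

p h f: 2 trees
p h f f: 1 tree
p h h f: 1 tree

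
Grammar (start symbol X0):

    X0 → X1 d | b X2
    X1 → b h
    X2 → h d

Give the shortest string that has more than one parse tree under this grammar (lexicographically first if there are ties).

b h d

length 3: b h d has 2 parse trees

Two derivations of b h d:
  X0 ⇒ X1 d ⇒ b h d
  X0 ⇒ b X2 ⇒ b h d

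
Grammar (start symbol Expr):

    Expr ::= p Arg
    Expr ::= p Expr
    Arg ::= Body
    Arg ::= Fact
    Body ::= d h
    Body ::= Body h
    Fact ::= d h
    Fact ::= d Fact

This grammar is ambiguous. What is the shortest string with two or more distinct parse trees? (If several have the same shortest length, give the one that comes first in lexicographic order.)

p d h

length 3: p d h has 2 parse trees

Two derivations of p d h:
  Expr ⇒ p Arg ⇒ p Body ⇒ p d h
  Expr ⇒ p Arg ⇒ p Fact ⇒ p d h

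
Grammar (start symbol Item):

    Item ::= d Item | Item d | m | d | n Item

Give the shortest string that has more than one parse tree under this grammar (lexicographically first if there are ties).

length 1: no string has ≥2 trees
length 2: d d has 2 parse trees

Two derivations of d d:
  Item ⇒ d Item ⇒ d d
  Item ⇒ Item d ⇒ d d

d d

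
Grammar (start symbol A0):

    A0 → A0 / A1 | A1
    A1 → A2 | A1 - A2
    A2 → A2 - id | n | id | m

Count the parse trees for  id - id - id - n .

4

Parse trees for id - id - id - n:
  [A0 [A1 [A1 [A2 [A2 [A2 id] - id] - id]] - [A2 n]]]
  [A0 [A1 [A1 [A1 [A2 id]] - [A2 [A2 id] - id]] - [A2 n]]]
  [A0 [A1 [A1 [A1 [A2 [A2 id] - id]] - [A2 id]] - [A2 n]]]
  [A0 [A1 [A1 [A1 [A1 [A2 id]] - [A2 id]] - [A2 id]] - [A2 n]]]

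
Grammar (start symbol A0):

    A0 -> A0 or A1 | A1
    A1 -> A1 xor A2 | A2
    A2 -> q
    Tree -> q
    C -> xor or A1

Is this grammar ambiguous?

(Tree, C are unreachable from A0, so their rules don't affect L(A0).) A0 → A0 or A1 | A1  ;  A1 → A1 xor A2 | A2  — a left-associative chain with A2 at the bottom. Each string factors uniquely by precedence.

Unambiguous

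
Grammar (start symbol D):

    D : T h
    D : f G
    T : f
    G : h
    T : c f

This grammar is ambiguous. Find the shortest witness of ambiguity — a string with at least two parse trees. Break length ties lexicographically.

length 2: f h has 2 parse trees

Two derivations of f h:
  D ⇒ T h ⇒ f h
  D ⇒ f G ⇒ f h

f h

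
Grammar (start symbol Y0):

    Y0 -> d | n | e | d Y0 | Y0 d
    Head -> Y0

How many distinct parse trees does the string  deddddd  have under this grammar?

Parse trees for deddddd:
  [Y0 d [Y0 [Y0 [Y0 [Y0 [Y0 [Y0 e] d] d] d] d] d]]
  [Y0 [Y0 d [Y0 [Y0 [Y0 [Y0 [Y0 e] d] d] d] d]] d]
  [Y0 [Y0 [Y0 d [Y0 [Y0 [Y0 [Y0 e] d] d] d]] d] d]
  [Y0 [Y0 [Y0 [Y0 d [Y0 [Y0 [Y0 e] d] d]] d] d] d]
  [Y0 [Y0 [Y0 [Y0 [Y0 d [Y0 [Y0 e] d]] d] d] d] d]
  [Y0 [Y0 [Y0 [Y0 [Y0 [Y0 d [Y0 e]] d] d] d] d] d]

6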